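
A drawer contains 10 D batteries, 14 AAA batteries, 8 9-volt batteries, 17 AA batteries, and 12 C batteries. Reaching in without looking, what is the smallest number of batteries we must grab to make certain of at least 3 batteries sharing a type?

Treat the 5 types as pigeonholes.
The worst case takes 2 batteries of each type without reaching 3 of any: 5 × 2 = 10.
The next battery must bring some type to 3, so 10 + 1 = 11.

11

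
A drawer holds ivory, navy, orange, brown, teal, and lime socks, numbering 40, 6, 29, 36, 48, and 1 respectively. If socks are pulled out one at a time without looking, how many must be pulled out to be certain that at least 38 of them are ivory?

158

The worst case draws every non-ivory sock first: 6 + 29 + 36 + 48 + 1 = 120.
The next 38 draws are then forced to be ivory, giving 120 + 38 = 158.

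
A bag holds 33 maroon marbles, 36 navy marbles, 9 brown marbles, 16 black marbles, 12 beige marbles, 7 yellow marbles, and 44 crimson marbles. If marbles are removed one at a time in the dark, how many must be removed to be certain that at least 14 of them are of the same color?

81

In the worst case we take at most 13 of each color, but all 9 brown, all 12 beige, and all 7 yellow (fewer than 13), giving 13 + 13 + 9 + 13 + 12 + 7 + 13 = 80.
One more marble then forces some color to 14, so 80 + 1 = 81.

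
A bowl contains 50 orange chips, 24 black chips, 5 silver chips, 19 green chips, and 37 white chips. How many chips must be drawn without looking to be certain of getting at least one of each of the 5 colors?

The hardest color to obtain is silver: we could draw every other chip first — 135 − 5 = 130 chips — without a single silver one.
The next draw must be silver, so 130 + 1 = 131.

131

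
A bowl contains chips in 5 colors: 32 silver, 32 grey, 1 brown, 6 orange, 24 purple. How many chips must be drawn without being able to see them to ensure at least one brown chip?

The worst case draws every non-brown chip first: 32 + 32 + 6 + 24 = 94.
The next draw is then forced to be brown, giving 94 + 1 = 95.

95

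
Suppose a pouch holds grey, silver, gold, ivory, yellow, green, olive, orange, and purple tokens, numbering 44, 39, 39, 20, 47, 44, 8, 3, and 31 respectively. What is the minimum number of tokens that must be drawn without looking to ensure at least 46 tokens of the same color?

274

In the worst case we take at most 45 of each color, but all 44 grey, all 39 silver, all 39 gold, all 20 ivory, all 44 green, all 8 olive, all 3 orange, and all 31 purple (fewer than 45), giving 44 + 39 + 39 + 20 + 45 + 44 + 8 + 3 + 31 = 273.
One more token then forces some color to 46, so 273 + 1 = 274.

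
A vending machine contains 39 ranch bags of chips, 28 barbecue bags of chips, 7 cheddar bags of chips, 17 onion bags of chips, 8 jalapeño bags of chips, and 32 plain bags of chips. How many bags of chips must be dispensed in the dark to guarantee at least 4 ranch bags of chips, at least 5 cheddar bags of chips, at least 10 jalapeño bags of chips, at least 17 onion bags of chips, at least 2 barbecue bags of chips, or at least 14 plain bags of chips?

The worst case stops just short of every target: 3 ranch, 1 barbecue, 4 cheddar, 16 onion, all 8 jalapeño, 13 plain — 3 + 1 + 4 + 16 + 8 + 13 = 45 bags of chips.
One more bag of chips must push some flavor to its target, so 45 + 1 = 46.

46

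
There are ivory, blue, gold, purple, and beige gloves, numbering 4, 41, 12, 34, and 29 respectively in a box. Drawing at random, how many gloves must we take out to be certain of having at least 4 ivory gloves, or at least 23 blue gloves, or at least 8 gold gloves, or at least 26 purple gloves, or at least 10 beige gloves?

Each of the 5 colors has its own threshold; avoid all of them simultaneously.
The worst case stops just short of every target: 3 ivory, 22 blue, 7 gold, 25 purple, 9 beige — 3 + 22 + 7 + 25 + 9 = 66 gloves.
One more glove must push some color to its target, so 66 + 1 = 67.

67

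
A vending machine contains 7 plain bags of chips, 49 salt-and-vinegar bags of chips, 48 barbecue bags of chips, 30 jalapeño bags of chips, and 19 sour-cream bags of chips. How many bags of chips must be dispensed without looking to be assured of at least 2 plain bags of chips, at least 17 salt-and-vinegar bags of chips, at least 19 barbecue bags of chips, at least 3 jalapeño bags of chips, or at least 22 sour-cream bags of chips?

57

Each of the 5 flavors has its own threshold; avoid all of them simultaneously.
The worst case stops just short of every target: 1 plain, 16 salt-and-vinegar, 18 barbecue, 2 jalapeño, all 19 sour-cream — 1 + 16 + 18 + 2 + 19 = 56 bags of chips.
One more bag of chips must push some flavor to its target, so 56 + 1 = 57.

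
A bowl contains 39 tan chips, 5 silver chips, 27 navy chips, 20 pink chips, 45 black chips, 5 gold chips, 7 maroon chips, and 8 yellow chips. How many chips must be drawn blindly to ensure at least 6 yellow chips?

154

The worst case draws every non-yellow chip first: 39 + 5 + 27 + 20 + 45 + 5 + 7 = 148.
The next 6 draws are then forced to be yellow, giving 148 + 6 = 154.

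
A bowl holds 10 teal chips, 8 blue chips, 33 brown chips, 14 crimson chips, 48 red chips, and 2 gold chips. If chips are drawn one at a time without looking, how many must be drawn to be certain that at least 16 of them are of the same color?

65

Treat the 6 colors as pigeonholes.
In the worst case we take at most 15 of each color, but all 10 teal, all 8 blue, all 14 crimson, and all 2 gold (fewer than 15), giving 10 + 8 + 15 + 14 + 15 + 2 = 64.
One more chip then forces some color to 16, so 64 + 1 = 65.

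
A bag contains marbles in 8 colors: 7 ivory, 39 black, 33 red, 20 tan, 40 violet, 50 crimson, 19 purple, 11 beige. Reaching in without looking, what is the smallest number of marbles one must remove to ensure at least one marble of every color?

213

The hardest color to obtain is ivory: we could draw every other marble first — 219 − 7 = 212 marbles — without a single ivory one.
The next draw must be ivory, so 212 + 1 = 213.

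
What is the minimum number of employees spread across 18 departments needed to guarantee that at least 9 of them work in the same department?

145

There are 18 departments acting as pigeonholes.
With 18 × 8 = 144 employees we could place exactly 8 in each, with no class reaching 9.
One more forces some class to hold 9, so 144 + 1 = 145.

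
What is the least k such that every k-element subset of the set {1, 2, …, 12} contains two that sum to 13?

7

Partition {1, …, 12} into 6 pairs: {1,12}, {2,11}, …, {6,7}.
Choosing 6 integers — say the integers 1 through 6 — takes one from each pair and avoids the property.
Choosing 7 forces two into the same pair by pigeonhole, and those sum to 13. So 7.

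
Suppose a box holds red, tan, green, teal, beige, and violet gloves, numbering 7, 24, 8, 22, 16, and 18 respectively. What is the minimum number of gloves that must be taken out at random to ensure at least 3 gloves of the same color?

Treat the 6 colors as pigeonholes.
The worst case takes 2 gloves of each color without reaching 3 of any: 6 × 2 = 12.
The next glove must bring some color to 3, so 12 + 1 = 13.

13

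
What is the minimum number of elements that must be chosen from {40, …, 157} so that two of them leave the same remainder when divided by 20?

Group the integers by remainder mod 20; there are 20 residue classes, each nonempty in this range.
Choosing one from each class (20 integers) avoids any shared remainder.
One more choice must repeat a class, so two differ by a multiple of 20. Hence 20 + 1 = 21.

21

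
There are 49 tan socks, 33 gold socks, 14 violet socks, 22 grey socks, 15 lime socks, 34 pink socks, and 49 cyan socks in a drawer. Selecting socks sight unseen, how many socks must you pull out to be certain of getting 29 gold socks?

212

The worst case draws every non-gold sock first: 49 + 14 + 22 + 15 + 34 + 49 = 183.
The next 29 draws are then forced to be gold, giving 183 + 29 = 212.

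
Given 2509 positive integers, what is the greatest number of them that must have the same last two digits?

26

There are 100 possible two-digit endings, which serve as the pigeonholes.
If each of the 100 possible two-digit endings held at most 25, the total would be at most 100 × 25 = 2500 < 2509, a contradiction.
So at least one holds ⌈2509/100⌉ = 26.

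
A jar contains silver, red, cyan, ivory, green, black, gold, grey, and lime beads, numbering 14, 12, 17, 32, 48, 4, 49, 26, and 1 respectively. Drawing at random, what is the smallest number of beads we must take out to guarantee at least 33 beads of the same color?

In the worst case we take at most 32 of each color, but all 14 silver, all 12 red, all 17 cyan, all 4 black, all 26 grey, and all 1 lime (fewer than 32), giving 14 + 12 + 17 + 32 + 32 + 4 + 32 + 26 + 1 = 170.
One more bead then forces some color to 33, so 170 + 1 = 171.

171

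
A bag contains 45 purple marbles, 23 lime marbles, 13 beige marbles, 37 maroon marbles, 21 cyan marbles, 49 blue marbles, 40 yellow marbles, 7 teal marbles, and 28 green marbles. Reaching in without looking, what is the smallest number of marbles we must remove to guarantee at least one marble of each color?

257

The hardest color to obtain is teal: we could draw every other marble first — 263 − 7 = 256 marbles — without a single teal one.
The next draw must be teal, so 256 + 1 = 257.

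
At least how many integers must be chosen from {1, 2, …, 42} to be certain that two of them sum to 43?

Partition {1, …, 42} into 21 pairs: {1,42}, {2,41}, …, {21,22}.
Choosing 21 integers — say the integers 1 through 21 — takes one from each pair and avoids the property.
Choosing 22 forces two into the same pair by pigeonhole, and those sum to 43. So 22.

22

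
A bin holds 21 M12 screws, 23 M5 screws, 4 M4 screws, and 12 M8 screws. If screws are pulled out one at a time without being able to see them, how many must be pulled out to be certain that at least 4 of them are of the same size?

The worst case takes 3 screws of each size without reaching 4 of any: 4 × 3 = 12.
The next screw must bring some size to 4, so 12 + 1 = 13.

13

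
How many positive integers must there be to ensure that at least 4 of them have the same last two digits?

301

There are 100 possible two-digit endings acting as pigeonholes.
With 100 × 3 = 300 positive integers we could place exactly 3 in each, with no class reaching 4.
One more forces some class to hold 4, so 300 + 1 = 301.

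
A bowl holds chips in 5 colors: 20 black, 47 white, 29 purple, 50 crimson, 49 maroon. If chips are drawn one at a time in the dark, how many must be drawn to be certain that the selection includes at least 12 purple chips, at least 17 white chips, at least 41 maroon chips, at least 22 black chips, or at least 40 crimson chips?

Each of the 5 colors has its own threshold; avoid all of them simultaneously.
The worst case stops just short of every target: all 20 black, 16 white, 11 purple, 39 crimson, 40 maroon — 20 + 16 + 11 + 39 + 40 = 126 chips.
One more chip must push some color to its target, so 126 + 1 = 127.

127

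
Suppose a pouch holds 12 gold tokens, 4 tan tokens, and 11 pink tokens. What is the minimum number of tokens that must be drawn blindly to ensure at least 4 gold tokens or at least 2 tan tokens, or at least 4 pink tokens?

The worst case stops just short of every target: 3 gold, 1 tan, 3 pink — 3 + 1 + 3 = 7 tokens.
One more token must push some color to its target, so 7 + 1 = 8.

8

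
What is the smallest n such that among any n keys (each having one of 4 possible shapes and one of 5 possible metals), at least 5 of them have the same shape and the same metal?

There are 4 × 5 = 20 (shape, metal) combinations acting as pigeonholes.
With 20 × 4 = 80 keys we could place exactly 4 in each, with no (shape, metal) pair reaching 5.
One more forces some (shape, metal) pair to hold 5, so 80 + 1 = 81.

81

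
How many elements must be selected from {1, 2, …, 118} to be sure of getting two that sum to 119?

Partition {1, …, 118} into 59 pairs: {1,118}, {2,117}, …, {59,60}.
Choosing 59 integers — say the integers 1 through 59 — takes one from each pair and avoids the property.
Choosing 60 forces two into the same pair by pigeonhole, and those sum to 119. So 60.

60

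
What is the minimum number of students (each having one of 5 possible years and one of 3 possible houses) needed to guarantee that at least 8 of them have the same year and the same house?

There are 5 × 3 = 15 (year, house) combinations acting as pigeonholes.
With 15 × 7 = 105 students we could place exactly 7 in each, with no (year, house) pair reaching 8.
One more forces some (year, house) pair to hold 8, so 105 + 1 = 106.

106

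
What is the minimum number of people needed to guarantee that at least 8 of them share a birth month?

There are 12 months of the year acting as pigeonholes.
With 12 × 7 = 84 people we could place exactly 7 in each, with no class reaching 8.
One more forces some class to hold 8, so 84 + 1 = 85.

85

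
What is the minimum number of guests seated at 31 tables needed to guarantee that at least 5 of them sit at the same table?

There are 31 tables acting as pigeonholes.
With 31 × 4 = 124 guests we could place exactly 4 in each, with no class reaching 5.
One more forces some class to hold 5, so 124 + 1 = 125.

125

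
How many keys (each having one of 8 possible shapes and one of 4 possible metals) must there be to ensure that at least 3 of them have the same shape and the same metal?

There are 8 × 4 = 32 (shape, metal) combinations acting as pigeonholes.
With 32 × 2 = 64 keys we could place exactly 2 in each, with no (shape, metal) pair reaching 3.
One more forces some (shape, metal) pair to hold 3, so 64 + 1 = 65.

65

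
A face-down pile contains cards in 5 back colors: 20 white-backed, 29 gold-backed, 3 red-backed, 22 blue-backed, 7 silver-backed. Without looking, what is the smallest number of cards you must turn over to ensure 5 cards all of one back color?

In the worst case we take at most 4 of each back color, but all 3 red-backed (fewer than 4), giving 4 + 4 + 3 + 4 + 4 = 19.
One more card then forces some back color to 5, so 19 + 1 = 20.

20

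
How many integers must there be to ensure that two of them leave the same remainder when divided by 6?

7

There are 6 residue classes modulo 6 acting as pigeonholes.
With 6 integers we could place one in each, avoiding any repeat.
One more forces some class to hold 2, so 6 + 1 = 7.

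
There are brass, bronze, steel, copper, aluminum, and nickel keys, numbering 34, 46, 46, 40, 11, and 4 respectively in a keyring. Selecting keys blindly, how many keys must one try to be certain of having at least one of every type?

The hardest type to obtain is nickel: we could draw every other key first — 181 − 4 = 177 keys — without a single nickel one.
The next draw must be nickel, so 177 + 1 = 178.

178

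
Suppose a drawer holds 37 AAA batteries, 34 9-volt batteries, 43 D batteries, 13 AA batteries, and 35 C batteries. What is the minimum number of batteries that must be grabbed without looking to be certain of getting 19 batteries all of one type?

In the worst case we take at most 18 of each type, but all 13 AA (fewer than 18), giving 18 + 18 + 18 + 13 + 18 = 85.
One more battery then forces some type to 19, so 85 + 1 = 86.

86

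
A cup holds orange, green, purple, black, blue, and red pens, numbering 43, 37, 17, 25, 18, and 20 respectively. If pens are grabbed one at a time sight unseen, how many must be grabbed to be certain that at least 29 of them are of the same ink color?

Treat the 6 ink colors as pigeonholes.
In the worst case we take at most 28 of each ink color, but all 17 purple, all 25 black, all 18 blue, and all 20 red (fewer than 28), giving 28 + 28 + 17 + 25 + 18 + 20 = 136.
One more pen then forces some ink color to 29, so 136 + 1 = 137.

137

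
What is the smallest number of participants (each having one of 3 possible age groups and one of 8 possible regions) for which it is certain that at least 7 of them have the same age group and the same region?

145

There are 3 × 8 = 24 (age group, region) combinations acting as pigeonholes.
With 24 × 6 = 144 participants we could place exactly 6 in each, with no (age group, region) pair reaching 7.
One more forces some (age group, region) pair to hold 7, so 144 + 1 = 145.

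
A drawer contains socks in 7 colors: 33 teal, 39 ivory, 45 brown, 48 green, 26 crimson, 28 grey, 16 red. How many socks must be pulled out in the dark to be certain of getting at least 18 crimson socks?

227

The worst case draws every non-crimson sock first: 33 + 39 + 45 + 48 + 28 + 16 = 209.
The next 18 draws are then forced to be crimson, giving 209 + 18 = 227.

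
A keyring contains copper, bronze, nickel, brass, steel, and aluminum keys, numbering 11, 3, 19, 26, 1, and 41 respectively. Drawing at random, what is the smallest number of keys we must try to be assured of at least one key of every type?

The hardest type to obtain is steel: we could draw every other key first — 101 − 1 = 100 keys — without a single steel one.
The next draw must be steel, so 100 + 1 = 101.

101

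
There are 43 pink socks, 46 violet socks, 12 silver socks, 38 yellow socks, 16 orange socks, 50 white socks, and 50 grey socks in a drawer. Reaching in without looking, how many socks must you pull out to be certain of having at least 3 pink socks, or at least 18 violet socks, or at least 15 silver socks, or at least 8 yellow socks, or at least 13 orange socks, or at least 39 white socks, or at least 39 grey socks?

127

Each of the 7 colors has its own threshold; avoid all of them simultaneously.
The worst case stops just short of every target: 2 pink, 17 violet, all 12 silver, 7 yellow, 12 orange, 38 white, 38 grey — 2 + 17 + 12 + 7 + 12 + 38 + 38 = 126 socks.
One more sock must push some color to its target, so 126 + 1 = 127.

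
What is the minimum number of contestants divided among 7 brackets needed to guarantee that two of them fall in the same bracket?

There are 7 brackets acting as pigeonholes.
With 7 contestants we could place one in each, avoiding any repeat.
One more forces some class to hold 2, so 7 + 1 = 8.

8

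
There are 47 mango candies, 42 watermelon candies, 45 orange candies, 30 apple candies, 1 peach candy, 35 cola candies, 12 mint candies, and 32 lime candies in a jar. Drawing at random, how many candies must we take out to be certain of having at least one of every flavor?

244

The hardest flavor to obtain is peach: we could draw every other candy first — 244 − 1 = 243 candies — without a single peach one.
The next draw must be peach, so 243 + 1 = 244.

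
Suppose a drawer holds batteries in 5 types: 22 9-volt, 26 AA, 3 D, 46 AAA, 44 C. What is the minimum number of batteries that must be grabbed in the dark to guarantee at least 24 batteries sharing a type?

95

In the worst case we take at most 23 of each type, but all 22 9-volt and all 3 D (fewer than 23), giving 22 + 23 + 3 + 23 + 23 = 94.
One more battery then forces some type to 24, so 94 + 1 = 95.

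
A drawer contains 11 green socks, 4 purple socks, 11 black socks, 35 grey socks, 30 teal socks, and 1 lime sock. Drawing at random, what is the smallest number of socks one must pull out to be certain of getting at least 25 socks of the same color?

76

Treat the 6 colors as pigeonholes.
In the worst case we take at most 24 of each color, but all 11 green, all 4 purple, all 11 black, and all 1 lime (fewer than 24), giving 11 + 4 + 11 + 24 + 24 + 1 = 75.
One more sock then forces some color to 25, so 75 + 1 = 76.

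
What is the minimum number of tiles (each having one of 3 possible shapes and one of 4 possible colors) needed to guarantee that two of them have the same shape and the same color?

There are 3 × 4 = 12 (shape, color) combinations acting as pigeonholes.
With 12 tiles we could place one in each, avoiding any repeat.
One more forces some (shape, color) pair to hold 2, so 12 + 1 = 13.

13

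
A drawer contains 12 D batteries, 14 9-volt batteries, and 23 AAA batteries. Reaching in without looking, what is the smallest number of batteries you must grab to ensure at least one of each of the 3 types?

The hardest type to obtain is D: we could draw every other battery first — 49 − 12 = 37 batteries — without a single D one.
The next draw must be D, so 37 + 1 = 38.

38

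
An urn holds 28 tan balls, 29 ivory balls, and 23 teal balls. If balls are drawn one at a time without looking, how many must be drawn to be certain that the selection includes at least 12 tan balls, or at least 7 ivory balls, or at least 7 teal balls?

The worst case stops just short of every target: 11 tan, 6 ivory, 6 teal — 11 + 6 + 6 = 23 balls.
One more ball must push some color to its target, so 23 + 1 = 24.

24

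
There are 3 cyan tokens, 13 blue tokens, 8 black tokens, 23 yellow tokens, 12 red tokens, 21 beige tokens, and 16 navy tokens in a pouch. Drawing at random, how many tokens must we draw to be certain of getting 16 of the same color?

82

Treat the 7 colors as pigeonholes.
In the worst case we take at most 15 of each color, but all 3 cyan, all 13 blue, all 8 black, and all 12 red (fewer than 15), giving 3 + 13 + 8 + 15 + 12 + 15 + 15 = 81.
One more token then forces some color to 16, so 81 + 1 = 82.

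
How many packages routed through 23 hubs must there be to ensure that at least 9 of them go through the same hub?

There are 23 hubs acting as pigeonholes.
With 23 × 8 = 184 packages we could place exactly 8 in each, with no class reaching 9.
One more forces some class to hold 9, so 184 + 1 = 185.

185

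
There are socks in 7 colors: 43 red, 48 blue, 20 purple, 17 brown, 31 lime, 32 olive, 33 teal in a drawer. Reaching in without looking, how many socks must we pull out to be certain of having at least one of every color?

The hardest color to obtain is brown: we could draw every other sock first — 224 − 17 = 207 socks — without a single brown one.
The next draw must be brown, so 207 + 1 = 208.

208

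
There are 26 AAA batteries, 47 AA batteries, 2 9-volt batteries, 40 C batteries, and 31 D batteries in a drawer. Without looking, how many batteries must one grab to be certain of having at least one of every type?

The hardest type to obtain is 9-volt: we could draw every other battery first — 146 − 2 = 144 batteries — without a single 9-volt one.
The next draw must be 9-volt, so 144 + 1 = 145.

145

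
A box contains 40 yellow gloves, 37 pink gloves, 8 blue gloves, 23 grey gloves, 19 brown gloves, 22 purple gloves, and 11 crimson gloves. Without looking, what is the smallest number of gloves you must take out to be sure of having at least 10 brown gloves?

To avoid brown gloves as long as possible, exhaust the other 6 colors first.
The worst case draws every non-brown glove first: 40 + 37 + 8 + 23 + 22 + 11 = 141.
The next 10 draws are then forced to be brown, giving 141 + 10 = 151.

151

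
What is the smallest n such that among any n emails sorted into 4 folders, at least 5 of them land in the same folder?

17

There are 4 folders acting as pigeonholes.
With 4 × 4 = 16 emails we could place exactly 4 in each, with no class reaching 5.
One more forces some class to hold 5, so 16 + 1 = 17.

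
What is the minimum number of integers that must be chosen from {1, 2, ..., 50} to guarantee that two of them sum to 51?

26

Partition {1, …, 50} into 25 pairs: {1,50}, {2,49}, …, {25,26}.
Choosing 25 integers — say the integers 1 through 25 — takes one from each pair and avoids the property.
Choosing 26 forces two into the same pair by pigeonhole, and those sum to 51. So 26.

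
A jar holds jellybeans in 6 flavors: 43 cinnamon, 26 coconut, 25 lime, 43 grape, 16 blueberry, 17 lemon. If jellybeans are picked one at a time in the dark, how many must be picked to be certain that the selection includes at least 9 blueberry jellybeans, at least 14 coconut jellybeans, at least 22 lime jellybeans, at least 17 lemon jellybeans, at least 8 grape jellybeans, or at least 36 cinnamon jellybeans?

101

The worst case stops just short of every target: 35 cinnamon, 13 coconut, 21 lime, 7 grape, 8 blueberry, 16 lemon — 35 + 13 + 21 + 7 + 8 + 16 = 100 jellybeans.
One more jellybean must push some flavor to its target, so 100 + 1 = 101.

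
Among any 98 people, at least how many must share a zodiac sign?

9

If each of the 12 zodiac signs held at most 8, the total would be at most 12 × 8 = 96 < 98, a contradiction.
So at least one holds ⌈98/12⌉ = 9.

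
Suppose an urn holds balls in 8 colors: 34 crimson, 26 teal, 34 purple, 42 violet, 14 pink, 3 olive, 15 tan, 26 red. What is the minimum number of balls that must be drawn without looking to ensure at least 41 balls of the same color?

In the worst case we take at most 40 of each color, but all 34 crimson, all 26 teal, all 34 purple, all 14 pink, all 3 olive, all 15 tan, and all 26 red (fewer than 40), giving 34 + 26 + 34 + 40 + 14 + 3 + 15 + 26 = 192.
One more ball then forces some color to 41, so 192 + 1 = 193.

193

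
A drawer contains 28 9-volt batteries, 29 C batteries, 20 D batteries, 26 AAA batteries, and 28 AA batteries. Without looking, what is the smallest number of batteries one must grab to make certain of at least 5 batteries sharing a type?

The worst case takes 4 batteries of each type without reaching 5 of any: 5 × 4 = 20.
The next battery must bring some type to 5, so 20 + 1 = 21.

21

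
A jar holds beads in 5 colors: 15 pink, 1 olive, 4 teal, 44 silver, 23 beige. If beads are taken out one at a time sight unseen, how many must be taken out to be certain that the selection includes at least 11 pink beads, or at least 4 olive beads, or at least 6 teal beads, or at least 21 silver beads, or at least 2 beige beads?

37

Each of the 5 colors has its own threshold; avoid all of them simultaneously.
The worst case stops just short of every target: 10 pink, all 1 olive, all 4 teal, 20 silver, 1 beige — 10 + 1 + 4 + 20 + 1 = 36 beads.
One more bead must push some color to its target, so 36 + 1 = 37.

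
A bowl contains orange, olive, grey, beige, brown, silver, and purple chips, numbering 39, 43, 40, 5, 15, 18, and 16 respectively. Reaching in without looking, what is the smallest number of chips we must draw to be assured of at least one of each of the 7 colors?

172

The hardest color to obtain is beige: we could draw every other chip first — 176 − 5 = 171 chips — without a single beige one.
The next draw must be beige, so 171 + 1 = 172.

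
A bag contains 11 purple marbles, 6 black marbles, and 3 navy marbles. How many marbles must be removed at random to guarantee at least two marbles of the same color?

4

Treat the 3 colors as pigeonholes.
The worst case takes 1 marble of each color without reaching 2 of any: 3 × 1 = 3.
The next marble must bring some color to 2, so 3 + 1 = 4.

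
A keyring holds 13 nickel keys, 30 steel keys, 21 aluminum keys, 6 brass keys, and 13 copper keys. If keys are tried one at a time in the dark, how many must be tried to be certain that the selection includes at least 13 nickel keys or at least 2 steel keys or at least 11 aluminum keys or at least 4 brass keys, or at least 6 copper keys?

32

Each of the 5 types has its own threshold; avoid all of them simultaneously.
The worst case stops just short of every target: 12 nickel, 1 steel, 10 aluminum, 3 brass, 5 copper — 12 + 1 + 10 + 3 + 5 = 31 keys.
One more key must push some type to its target, so 31 + 1 = 32.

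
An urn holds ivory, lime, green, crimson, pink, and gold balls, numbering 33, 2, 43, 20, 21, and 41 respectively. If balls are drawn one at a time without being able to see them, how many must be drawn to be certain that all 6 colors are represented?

The hardest color to obtain is lime: we could draw every other ball first — 160 − 2 = 158 balls — without a single lime one.
The next draw must be lime, so 158 + 1 = 159.

159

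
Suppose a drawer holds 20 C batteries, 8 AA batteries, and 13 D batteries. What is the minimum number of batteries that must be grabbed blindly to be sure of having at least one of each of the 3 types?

The hardest type to obtain is AA: we could draw every other battery first — 41 − 8 = 33 batteries — without a single AA one.
The next draw must be AA, so 33 + 1 = 34.

34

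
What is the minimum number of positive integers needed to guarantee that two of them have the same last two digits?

101

There are 100 possible two-digit endings acting as pigeonholes.
With 100 positive integers we could place one in each, avoiding any repeat.
One more forces some class to hold 2, so 100 + 1 = 101.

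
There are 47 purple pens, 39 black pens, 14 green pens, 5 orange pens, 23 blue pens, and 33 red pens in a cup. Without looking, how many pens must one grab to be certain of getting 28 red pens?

156

The worst case draws every non-red pen first: 47 + 39 + 14 + 5 + 23 = 128.
The next 28 draws are then forced to be red, giving 128 + 28 = 156.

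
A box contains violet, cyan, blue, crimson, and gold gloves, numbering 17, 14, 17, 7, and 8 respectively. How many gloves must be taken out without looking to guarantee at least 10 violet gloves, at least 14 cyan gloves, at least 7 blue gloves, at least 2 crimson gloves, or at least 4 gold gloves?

The worst case stops just short of every target: 9 violet, 13 cyan, 6 blue, 1 crimson, 3 gold — 9 + 13 + 6 + 1 + 3 = 32 gloves.
One more glove must push some color to its target, so 32 + 1 = 33.

33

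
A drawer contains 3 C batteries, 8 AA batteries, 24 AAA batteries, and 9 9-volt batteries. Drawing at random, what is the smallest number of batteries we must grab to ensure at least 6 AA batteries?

42

The worst case draws every non-AA battery first: 3 + 24 + 9 = 36.
The next 6 draws are then forced to be AA, giving 36 + 6 = 42.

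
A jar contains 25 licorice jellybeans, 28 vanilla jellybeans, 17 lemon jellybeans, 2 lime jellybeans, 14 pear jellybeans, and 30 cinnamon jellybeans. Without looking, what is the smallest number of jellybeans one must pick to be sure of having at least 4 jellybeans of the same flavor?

In the worst case we take at most 3 of each flavor, but all 2 lime (fewer than 3), giving 3 + 3 + 3 + 2 + 3 + 3 = 17.
One more jellybean then forces some flavor to 4, so 17 + 1 = 18.

18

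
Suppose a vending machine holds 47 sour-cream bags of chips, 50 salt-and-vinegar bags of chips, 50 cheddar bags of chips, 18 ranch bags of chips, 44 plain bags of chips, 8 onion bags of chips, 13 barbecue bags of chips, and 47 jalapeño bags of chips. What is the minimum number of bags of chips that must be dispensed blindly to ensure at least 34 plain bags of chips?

267

The worst case draws every non-plain bag of chips first: 47 + 50 + 50 + 18 + 8 + 13 + 47 = 233.
The next 34 draws are then forced to be plain, giving 233 + 34 = 267.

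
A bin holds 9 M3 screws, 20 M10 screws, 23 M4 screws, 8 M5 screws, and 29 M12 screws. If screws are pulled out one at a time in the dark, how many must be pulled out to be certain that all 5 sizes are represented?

82

The hardest size to obtain is M5: we could draw every other screw first — 89 − 8 = 81 screws — without a single M5 one.
The next draw must be M5, so 81 + 1 = 82.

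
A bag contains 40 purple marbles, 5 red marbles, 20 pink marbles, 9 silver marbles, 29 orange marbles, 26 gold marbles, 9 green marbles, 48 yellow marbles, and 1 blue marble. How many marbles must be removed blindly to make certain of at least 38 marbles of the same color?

174

In the worst case we take at most 37 of each color, but all 5 red, all 20 pink, all 9 silver, all 29 orange, all 26 gold, all 9 green, and all 1 blue (fewer than 37), giving 37 + 5 + 20 + 9 + 29 + 26 + 9 + 37 + 1 = 173.
One more marble then forces some color to 38, so 173 + 1 = 174.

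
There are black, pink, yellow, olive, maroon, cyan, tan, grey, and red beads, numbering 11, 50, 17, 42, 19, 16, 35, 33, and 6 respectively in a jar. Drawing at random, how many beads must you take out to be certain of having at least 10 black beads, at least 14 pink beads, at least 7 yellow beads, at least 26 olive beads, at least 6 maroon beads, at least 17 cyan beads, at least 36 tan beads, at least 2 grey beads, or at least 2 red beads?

112

The worst case stops just short of every target: 9 black, 13 pink, 6 yellow, 25 olive, 5 maroon, 16 cyan, 35 tan, 1 grey, 1 red — 9 + 13 + 6 + 25 + 5 + 16 + 35 + 1 + 1 = 111 beads.
One more bead must push some color to its target, so 111 + 1 = 112.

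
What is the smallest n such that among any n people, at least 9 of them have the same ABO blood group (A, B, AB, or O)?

There are 4 ABO blood groups acting as pigeonholes.
With 4 × 8 = 32 people we could place exactly 8 in each, with no class reaching 9.
One more forces some class to hold 9, so 32 + 1 = 33.

33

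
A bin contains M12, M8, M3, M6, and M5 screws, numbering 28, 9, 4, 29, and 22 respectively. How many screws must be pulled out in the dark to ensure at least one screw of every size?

89

The hardest size to obtain is M3: we could draw every other screw first — 92 − 4 = 88 screws — without a single M3 one.
The next draw must be M3, so 88 + 1 = 89.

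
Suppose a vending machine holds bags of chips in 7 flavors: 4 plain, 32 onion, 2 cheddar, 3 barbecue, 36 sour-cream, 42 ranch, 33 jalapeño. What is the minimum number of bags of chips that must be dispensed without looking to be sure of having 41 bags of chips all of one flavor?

Treat the 7 flavors as pigeonholes.
In the worst case we take at most 40 of each flavor, but all 4 plain, all 32 onion, all 2 cheddar, all 3 barbecue, all 36 sour-cream, and all 33 jalapeño (fewer than 40), giving 4 + 32 + 2 + 3 + 36 + 40 + 33 = 150.
One more bag of chips then forces some flavor to 41, so 150 + 1 = 151.

151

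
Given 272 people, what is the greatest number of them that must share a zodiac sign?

There are 12 zodiac signs, which serve as the pigeonholes.
If each of the 12 zodiac signs held at most 22, the total would be at most 12 × 22 = 264 < 272, a contradiction.
So at least one holds ⌈272/12⌉ = 23.

23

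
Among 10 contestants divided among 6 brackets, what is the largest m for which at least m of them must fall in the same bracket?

The 10 contestants fall into 6 brackets.
If each of the 6 brackets held at most 1, the total would be at most 6 × 1 = 6 < 10, a contradiction.
So at least one holds ⌈10/6⌉ = 2.

2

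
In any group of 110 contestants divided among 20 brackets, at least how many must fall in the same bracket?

The 110 contestants fall into 20 brackets.
If each of the 20 brackets held at most 5, the total would be at most 20 × 5 = 100 < 110, a contradiction.
So at least one holds ⌈110/20⌉ = 6.

6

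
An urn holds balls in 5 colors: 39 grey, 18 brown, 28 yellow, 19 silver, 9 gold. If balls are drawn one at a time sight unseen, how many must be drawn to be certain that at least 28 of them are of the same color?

101

In the worst case we take at most 27 of each color, but all 18 brown, all 19 silver, and all 9 gold (fewer than 27), giving 27 + 18 + 27 + 19 + 9 = 100.
One more ball then forces some color to 28, so 100 + 1 = 101.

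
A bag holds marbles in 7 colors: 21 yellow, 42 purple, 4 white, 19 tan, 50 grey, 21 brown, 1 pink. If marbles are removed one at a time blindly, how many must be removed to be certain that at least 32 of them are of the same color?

Treat the 7 colors as pigeonholes.
In the worst case we take at most 31 of each color, but all 21 yellow, all 4 white, all 19 tan, all 21 brown, and all 1 pink (fewer than 31), giving 21 + 31 + 4 + 19 + 31 + 21 + 1 = 128.
One more marble then forces some color to 32, so 128 + 1 = 129.

129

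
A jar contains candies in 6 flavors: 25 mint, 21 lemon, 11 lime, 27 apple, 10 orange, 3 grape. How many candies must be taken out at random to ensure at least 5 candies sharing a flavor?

24

Treat the 6 flavors as pigeonholes.
In the worst case we take at most 4 of each flavor, but all 3 grape (fewer than 4), giving 4 + 4 + 4 + 4 + 4 + 3 = 23.
One more candy then forces some flavor to 5, so 23 + 1 = 24.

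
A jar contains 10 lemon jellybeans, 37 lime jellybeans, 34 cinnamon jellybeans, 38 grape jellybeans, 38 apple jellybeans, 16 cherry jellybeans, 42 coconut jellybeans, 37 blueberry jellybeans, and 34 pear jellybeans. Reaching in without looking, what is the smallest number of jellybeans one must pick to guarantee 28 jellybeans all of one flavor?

Treat the 9 flavors as pigeonholes.
In the worst case we take at most 27 of each flavor, but all 10 lemon and all 16 cherry (fewer than 27), giving 10 + 27 + 27 + 27 + 27 + 16 + 27 + 27 + 27 = 215.
One more jellybean then forces some flavor to 28, so 215 + 1 = 216.

216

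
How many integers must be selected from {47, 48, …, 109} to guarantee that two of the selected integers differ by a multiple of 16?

Use the pigeonhole principle on residue classes: group the integers by remainder mod 16; there are 16 residue classes, each nonempty in this range.
Choosing one from each class (16 integers) avoids any shared remainder.
One more choice must repeat a class, so two differ by a multiple of 16. Hence 16 + 1 = 17.

17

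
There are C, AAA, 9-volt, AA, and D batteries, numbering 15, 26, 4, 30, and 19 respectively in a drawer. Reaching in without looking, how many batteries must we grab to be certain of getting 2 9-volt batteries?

To avoid 9-volt batteries as long as possible, exhaust the other 4 types first.
The worst case draws every non-9-volt battery first: 15 + 26 + 30 + 19 = 90.
The next 2 draws are then forced to be 9-volt, giving 90 + 2 = 92.

92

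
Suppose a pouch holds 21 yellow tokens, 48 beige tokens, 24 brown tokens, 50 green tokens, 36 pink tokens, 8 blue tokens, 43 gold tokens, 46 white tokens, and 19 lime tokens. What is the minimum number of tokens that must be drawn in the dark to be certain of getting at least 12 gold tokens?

264

To avoid gold tokens as long as possible, exhaust the other 8 colors first.
The worst case draws every non-gold token first: 21 + 48 + 24 + 50 + 36 + 8 + 46 + 19 = 252.
The next 12 draws are then forced to be gold, giving 252 + 12 = 264.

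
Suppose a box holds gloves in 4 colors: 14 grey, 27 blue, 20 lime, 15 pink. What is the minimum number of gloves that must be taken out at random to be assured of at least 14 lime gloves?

70

The worst case draws every non-lime glove first: 14 + 27 + 15 = 56.
The next 14 draws are then forced to be lime, giving 56 + 14 = 70.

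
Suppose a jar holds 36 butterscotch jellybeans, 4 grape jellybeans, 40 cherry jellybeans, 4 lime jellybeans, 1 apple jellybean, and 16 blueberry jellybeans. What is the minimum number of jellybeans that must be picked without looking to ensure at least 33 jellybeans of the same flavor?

Treat the 6 flavors as pigeonholes.
In the worst case we take at most 32 of each flavor, but all 4 grape, all 4 lime, all 1 apple, and all 16 blueberry (fewer than 32), giving 32 + 4 + 32 + 4 + 1 + 16 = 89.
One more jellybean then forces some flavor to 33, so 89 + 1 = 90.

90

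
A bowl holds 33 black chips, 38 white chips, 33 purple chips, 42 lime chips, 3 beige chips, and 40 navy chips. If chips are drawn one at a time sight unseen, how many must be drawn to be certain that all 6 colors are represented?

187

The hardest color to obtain is beige: we could draw every other chip first — 189 − 3 = 186 chips — without a single beige one.
The next draw must be beige, so 186 + 1 = 187.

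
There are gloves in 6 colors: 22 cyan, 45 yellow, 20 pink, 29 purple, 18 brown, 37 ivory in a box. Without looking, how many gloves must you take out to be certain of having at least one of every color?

The hardest color to obtain is brown: we could draw every other glove first — 171 − 18 = 153 gloves — without a single brown one.
The next draw must be brown, so 153 + 1 = 154.

154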